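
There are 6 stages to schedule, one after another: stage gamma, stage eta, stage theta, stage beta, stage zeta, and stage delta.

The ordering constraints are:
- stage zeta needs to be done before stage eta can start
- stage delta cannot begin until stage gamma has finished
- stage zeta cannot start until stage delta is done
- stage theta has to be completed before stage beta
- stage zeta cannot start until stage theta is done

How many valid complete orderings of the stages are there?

12

2 stages have no prerequisites (stage gamma, stage theta), so any of them could come first.
Enumerating by repeatedly choosing an available stage (one whose prerequisites are all placed) gives 12 distinct complete orderings.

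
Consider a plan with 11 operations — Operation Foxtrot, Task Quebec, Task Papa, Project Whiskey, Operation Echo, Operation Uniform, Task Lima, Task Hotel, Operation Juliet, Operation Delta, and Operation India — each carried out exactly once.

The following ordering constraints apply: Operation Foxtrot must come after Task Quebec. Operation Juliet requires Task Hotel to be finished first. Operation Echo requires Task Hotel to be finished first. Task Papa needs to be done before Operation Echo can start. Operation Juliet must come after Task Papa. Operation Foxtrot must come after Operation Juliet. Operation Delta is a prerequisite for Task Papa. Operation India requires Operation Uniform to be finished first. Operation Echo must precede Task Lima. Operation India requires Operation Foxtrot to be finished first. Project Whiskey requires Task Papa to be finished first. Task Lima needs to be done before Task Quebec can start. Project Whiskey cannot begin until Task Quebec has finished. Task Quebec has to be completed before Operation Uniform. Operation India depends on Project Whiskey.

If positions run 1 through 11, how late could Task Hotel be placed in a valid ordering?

Every operation that must follow Task Hotel has to come after it. Tracing all chains starting from Task Hotel, those operations are: Operation Foxtrot, Task Quebec, Project Whiskey, Operation Echo, Operation Uniform, Task Lima, Operation Juliet, Operation India — 8 in total.
With 8 mandatory successors out of 11 operations total, the latest slot for Task Hotel is 11−8 = 3, and it's reachable by doing all non-successors before Task Hotel.

3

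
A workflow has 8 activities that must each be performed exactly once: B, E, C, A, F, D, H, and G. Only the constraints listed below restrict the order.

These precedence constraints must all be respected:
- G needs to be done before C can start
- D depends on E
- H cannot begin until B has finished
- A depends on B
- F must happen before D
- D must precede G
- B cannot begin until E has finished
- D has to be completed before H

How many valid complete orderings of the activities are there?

2 activities have no prerequisites (E, F), so any of them could come first.
Counting all ways to extend the partial order to a total order gives 88.

88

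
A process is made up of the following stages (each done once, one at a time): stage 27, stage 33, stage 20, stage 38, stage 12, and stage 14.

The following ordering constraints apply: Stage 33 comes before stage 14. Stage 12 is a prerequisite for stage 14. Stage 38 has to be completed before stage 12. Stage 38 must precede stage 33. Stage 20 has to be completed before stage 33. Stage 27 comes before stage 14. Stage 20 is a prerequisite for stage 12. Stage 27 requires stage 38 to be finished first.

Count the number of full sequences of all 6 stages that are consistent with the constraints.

14

The stages with no prerequisites are stage 20, stage 38; any of them can be placed first.
Counting all ways to extend the partial order to a total order gives 14.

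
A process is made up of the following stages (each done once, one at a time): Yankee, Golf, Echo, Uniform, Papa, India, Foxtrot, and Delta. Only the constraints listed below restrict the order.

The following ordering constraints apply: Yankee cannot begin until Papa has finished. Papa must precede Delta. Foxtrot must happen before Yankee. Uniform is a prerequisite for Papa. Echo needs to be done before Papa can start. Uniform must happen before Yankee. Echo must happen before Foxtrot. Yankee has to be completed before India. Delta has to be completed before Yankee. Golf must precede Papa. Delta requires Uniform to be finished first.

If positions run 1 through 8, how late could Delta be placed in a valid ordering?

Following every chain forward from Delta, the stages that must come later are Yankee, India — 2 of them.
So at least 2 stages follow Delta, putting Delta no later than position 6. That position is achievable by scheduling everything else first.

6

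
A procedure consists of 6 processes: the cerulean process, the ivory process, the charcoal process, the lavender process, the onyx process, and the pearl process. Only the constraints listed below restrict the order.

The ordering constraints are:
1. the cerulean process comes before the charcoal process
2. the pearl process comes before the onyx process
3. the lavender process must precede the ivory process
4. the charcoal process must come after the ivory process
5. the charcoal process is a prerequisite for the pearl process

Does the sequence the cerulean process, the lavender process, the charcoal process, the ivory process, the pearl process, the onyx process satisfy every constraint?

No

The sequence places the charcoal process ahead of the ivory process.
That contradicts the constraint that the ivory process must precede the charcoal process.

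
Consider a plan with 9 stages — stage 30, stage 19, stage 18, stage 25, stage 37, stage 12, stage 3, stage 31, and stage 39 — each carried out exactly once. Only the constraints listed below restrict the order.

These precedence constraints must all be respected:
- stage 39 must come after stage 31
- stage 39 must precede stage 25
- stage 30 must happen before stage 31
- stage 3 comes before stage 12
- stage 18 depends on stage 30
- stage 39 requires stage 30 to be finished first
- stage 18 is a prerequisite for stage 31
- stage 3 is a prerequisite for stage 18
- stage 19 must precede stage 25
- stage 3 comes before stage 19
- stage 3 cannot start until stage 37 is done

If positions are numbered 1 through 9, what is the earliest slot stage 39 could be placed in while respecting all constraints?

The stages that are forced before stage 39, directly or transitively, are stage 30, stage 18, stage 37, stage 3, stage 31. That's 5 stages.
With 5 mandatory predecessors, the earliest stage 39 can sit is position 5+1 = 6, and placing just those 5 first achieves it.

6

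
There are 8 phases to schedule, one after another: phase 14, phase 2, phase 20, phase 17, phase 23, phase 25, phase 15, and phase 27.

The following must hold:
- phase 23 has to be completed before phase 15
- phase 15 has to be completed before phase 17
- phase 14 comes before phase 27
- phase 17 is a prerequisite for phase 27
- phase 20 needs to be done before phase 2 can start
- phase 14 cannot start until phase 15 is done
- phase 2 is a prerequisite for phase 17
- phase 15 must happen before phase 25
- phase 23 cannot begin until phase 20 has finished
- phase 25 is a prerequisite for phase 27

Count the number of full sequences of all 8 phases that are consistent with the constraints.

24

Phase 20 is the only phase with nothing required before it, so every ordering starts there.
Counting all ways to extend the partial order to a total order gives 24.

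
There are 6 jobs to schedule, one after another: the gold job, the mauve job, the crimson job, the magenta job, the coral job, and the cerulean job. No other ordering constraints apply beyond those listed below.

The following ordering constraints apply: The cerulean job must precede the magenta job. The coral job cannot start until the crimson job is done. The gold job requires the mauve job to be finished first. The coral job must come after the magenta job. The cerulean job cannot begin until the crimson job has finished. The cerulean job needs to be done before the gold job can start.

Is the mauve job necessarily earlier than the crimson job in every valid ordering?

No

Nothing in the constraints links the mauve job and the crimson job; they are unordered relative to each other.
So the mauve job can come before the crimson job or after — it is not forced.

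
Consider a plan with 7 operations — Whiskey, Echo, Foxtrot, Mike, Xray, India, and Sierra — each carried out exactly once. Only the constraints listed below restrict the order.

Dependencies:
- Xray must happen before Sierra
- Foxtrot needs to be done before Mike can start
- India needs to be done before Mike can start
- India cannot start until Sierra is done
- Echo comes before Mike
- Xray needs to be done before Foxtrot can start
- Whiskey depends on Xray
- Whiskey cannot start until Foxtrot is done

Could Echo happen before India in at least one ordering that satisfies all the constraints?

The constraints leave Echo and India unordered relative to each other; nothing requires India earlier.
That means at least one valid schedule has Echo before India.

Yes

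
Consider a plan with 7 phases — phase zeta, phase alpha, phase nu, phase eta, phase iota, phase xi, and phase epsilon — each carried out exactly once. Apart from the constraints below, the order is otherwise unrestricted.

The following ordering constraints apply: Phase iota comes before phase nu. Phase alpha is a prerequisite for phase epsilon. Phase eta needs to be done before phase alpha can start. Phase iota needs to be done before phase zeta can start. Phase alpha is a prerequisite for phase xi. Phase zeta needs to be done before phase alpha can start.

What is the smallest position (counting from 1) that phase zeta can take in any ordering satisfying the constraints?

Working backwards through the constraints from phase zeta, its only required predecessor is phase iota.
So at minimum 1 phase comes before phase zeta, putting phase zeta no earlier than position 2. That position is achievable by scheduling exactly that predecessor first.

2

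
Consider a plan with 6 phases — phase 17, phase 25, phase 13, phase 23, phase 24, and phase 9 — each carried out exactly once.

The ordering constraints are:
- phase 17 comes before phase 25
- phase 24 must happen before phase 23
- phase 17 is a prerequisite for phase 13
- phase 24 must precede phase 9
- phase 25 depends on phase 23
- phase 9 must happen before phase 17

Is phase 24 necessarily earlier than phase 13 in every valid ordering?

Yes

Chaining the stated constraints: phase 24 → phase 9 → phase 17 → phase 13.
So phase 24 must precede phase 13 in any valid ordering.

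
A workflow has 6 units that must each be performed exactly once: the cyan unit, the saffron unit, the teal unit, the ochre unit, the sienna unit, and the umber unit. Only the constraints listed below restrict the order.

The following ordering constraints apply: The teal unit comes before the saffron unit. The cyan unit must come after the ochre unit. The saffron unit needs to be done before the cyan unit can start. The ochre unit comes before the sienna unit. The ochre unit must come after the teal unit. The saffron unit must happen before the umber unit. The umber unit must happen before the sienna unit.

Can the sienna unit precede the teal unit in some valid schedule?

Following the teal unit → the ochre unit → the sienna unit, the teal unit must precede the sienna unit in every valid ordering.
So no valid ordering can have the sienna unit before the teal unit.

No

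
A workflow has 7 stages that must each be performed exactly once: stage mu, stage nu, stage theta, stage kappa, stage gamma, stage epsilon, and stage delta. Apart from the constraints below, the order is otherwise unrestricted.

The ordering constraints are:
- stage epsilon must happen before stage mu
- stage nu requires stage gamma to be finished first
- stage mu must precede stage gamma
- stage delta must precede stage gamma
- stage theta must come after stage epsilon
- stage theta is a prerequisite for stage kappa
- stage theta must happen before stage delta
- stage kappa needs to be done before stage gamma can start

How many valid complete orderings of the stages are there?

Only stage epsilon has no prerequisites, so it must go first.
Systematically extending each partial ordering one stage at a time and counting, there are 8 complete orderings.

8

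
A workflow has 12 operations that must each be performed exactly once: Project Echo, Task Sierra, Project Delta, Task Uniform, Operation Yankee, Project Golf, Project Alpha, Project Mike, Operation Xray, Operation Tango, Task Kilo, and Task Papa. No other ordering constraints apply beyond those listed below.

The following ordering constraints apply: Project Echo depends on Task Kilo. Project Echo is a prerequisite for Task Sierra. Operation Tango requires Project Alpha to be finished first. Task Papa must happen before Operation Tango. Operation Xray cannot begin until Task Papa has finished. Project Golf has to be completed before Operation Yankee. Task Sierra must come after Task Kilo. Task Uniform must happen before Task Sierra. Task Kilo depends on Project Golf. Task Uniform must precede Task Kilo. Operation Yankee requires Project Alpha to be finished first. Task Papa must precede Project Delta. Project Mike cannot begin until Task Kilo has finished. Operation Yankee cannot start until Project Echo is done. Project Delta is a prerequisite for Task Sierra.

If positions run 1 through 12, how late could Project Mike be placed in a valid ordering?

12

No constraint forces any operation after Project Mike, so it can be placed last, in position 12.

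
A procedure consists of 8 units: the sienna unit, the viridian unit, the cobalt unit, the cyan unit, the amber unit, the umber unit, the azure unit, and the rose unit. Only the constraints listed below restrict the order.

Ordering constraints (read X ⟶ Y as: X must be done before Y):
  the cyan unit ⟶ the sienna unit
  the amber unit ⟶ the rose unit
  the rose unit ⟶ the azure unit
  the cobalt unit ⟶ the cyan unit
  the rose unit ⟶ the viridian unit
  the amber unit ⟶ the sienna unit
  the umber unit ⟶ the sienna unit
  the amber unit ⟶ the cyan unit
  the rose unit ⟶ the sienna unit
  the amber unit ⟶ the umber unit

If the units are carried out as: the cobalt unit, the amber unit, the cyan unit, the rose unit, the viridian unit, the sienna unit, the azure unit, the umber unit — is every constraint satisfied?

Here the umber unit comes after the sienna unit.
But one of the constraints requires the umber unit before the sienna unit, so this ordering violates it.

No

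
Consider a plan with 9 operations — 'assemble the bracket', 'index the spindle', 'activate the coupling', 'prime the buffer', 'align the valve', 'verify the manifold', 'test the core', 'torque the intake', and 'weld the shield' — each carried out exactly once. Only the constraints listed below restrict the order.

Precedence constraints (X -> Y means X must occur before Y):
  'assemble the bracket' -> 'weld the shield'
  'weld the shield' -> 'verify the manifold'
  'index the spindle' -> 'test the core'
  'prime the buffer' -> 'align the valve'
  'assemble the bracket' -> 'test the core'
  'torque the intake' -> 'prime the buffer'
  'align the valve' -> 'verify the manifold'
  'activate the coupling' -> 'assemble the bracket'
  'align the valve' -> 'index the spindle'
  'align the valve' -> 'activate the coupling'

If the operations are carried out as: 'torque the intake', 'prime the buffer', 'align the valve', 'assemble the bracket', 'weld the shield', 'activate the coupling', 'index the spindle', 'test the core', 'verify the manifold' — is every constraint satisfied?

No

In the proposed order, 'assemble the bracket' appears before 'activate the coupling'.
Since 'activate the coupling' is required before 'assemble the bracket', the ordering is invalid.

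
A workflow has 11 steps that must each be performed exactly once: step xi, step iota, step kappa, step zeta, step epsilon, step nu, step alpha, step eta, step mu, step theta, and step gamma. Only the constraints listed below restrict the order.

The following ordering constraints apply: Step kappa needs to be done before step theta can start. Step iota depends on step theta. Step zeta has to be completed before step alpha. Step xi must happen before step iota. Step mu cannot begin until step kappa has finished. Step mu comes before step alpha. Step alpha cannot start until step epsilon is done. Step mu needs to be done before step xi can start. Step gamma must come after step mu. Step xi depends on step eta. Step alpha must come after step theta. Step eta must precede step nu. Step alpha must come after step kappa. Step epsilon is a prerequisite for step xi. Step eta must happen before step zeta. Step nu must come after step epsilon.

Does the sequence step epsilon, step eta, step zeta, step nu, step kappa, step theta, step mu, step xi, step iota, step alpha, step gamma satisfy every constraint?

Yes

Going through the constraints one by one, each required predecessor appears earlier in the sequence than its dependent — e.g. step epsilon (position 1) is before step alpha (position 10), as required.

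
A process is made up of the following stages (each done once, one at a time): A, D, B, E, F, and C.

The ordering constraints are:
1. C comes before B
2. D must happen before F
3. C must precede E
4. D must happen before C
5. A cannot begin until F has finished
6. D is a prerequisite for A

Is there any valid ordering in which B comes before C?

No

There is a dependency chain C → B, so B always comes after C.
Hence B can never be scheduled before C.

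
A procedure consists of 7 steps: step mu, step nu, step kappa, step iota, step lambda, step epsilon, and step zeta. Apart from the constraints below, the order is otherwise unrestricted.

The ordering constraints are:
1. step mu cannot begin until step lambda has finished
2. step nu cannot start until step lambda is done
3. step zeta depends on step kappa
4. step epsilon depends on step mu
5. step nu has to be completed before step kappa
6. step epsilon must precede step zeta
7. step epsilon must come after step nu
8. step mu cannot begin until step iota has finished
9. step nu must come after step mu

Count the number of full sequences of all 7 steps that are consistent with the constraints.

The steps with no prerequisites are step iota, step lambda; any of them can be placed first.
Counting all ways to extend the partial order to a total order gives 4.

4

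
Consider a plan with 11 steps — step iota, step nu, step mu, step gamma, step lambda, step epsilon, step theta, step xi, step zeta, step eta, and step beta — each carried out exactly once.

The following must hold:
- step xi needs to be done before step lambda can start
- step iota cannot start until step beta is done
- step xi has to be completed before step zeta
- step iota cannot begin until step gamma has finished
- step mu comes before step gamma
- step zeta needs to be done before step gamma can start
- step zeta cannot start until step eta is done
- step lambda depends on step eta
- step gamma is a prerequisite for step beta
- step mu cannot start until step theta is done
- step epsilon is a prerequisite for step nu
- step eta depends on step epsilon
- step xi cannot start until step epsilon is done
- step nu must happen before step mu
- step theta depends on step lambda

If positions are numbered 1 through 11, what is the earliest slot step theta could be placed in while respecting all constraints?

5

Working backwards through the constraints from step theta, its full set of required predecessors is step lambda, step epsilon, step xi, step eta — 4 of them.
With 4 mandatory predecessors, the earliest step theta can sit is position 4+1 = 5, and placing just those 4 first achieves it.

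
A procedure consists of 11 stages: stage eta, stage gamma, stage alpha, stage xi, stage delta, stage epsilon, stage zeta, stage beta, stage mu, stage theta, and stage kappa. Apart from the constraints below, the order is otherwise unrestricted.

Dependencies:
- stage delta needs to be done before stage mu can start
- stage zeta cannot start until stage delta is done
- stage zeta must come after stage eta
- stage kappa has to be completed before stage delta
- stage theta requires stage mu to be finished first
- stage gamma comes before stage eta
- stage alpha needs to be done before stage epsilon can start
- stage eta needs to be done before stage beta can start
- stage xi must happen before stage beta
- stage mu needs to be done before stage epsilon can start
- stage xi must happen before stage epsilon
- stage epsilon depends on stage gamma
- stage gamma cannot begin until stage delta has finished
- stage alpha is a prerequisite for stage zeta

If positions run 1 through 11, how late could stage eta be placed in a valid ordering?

Every stage that must follow stage eta has to come after it. Tracing all chains starting from stage eta, those stages are: stage zeta, stage beta — 2 in total.
So at least 2 stages follow stage eta, putting stage eta no later than position 9. That position is achievable by scheduling everything else first.

9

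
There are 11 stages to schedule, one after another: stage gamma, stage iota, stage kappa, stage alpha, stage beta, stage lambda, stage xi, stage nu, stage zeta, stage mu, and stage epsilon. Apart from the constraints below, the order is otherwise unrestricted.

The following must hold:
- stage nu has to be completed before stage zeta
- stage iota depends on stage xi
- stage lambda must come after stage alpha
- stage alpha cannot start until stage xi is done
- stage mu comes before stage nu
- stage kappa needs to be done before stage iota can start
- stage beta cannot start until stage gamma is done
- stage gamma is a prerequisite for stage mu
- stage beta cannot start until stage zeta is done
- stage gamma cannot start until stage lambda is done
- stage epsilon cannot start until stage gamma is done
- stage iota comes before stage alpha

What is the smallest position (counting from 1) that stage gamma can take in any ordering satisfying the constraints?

The stages that are forced before stage gamma, directly or transitively, are stage iota, stage kappa, stage alpha, stage lambda, stage xi. That's 5 stages.
With 5 mandatory predecessors, the earliest stage gamma can sit is position 5+1 = 6, and placing just those 5 first achieves it.

6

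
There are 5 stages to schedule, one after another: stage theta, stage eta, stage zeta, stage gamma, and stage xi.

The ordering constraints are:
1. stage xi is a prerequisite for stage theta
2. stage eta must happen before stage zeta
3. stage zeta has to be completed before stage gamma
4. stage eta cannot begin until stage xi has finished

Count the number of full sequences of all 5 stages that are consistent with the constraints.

4

Only stage xi has no prerequisites, so it must go first.
Enumerating by repeatedly choosing an available stage (one whose prerequisites are all placed) gives 4 distinct complete orderings.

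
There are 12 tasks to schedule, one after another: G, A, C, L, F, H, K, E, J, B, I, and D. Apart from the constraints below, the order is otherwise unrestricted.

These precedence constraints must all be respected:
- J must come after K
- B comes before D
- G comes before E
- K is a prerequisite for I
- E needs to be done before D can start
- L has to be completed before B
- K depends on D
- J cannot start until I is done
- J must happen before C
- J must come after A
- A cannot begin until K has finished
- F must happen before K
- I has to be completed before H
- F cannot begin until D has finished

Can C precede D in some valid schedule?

No

The constraints give a chain D → K → J → C, which forces D before C.
So no valid ordering can have C before D.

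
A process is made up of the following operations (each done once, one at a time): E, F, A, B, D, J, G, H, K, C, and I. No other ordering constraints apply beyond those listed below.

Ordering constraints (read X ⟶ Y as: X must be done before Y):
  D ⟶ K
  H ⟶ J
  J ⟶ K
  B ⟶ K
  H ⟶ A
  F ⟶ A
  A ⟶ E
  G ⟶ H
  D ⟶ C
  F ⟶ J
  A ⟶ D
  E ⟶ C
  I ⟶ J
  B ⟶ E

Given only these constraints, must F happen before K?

Yes

Tracing the constraints gives a chain: F → J → K.
So F must precede K in any valid ordering.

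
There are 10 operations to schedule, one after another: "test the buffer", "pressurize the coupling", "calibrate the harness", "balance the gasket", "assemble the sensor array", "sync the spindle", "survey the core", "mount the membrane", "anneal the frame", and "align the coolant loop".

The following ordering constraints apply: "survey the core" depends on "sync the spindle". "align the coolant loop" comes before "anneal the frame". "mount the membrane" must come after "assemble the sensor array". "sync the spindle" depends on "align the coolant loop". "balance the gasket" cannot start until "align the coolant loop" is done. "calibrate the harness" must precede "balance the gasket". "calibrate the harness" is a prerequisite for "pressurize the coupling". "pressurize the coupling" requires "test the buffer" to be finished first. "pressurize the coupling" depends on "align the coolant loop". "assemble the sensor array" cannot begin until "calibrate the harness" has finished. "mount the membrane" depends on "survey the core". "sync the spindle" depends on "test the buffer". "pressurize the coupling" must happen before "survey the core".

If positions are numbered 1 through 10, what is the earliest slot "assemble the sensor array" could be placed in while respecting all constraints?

2

The only operation forced before "assemble the sensor array" (directly or transitively) is "calibrate the harness".
With 1 mandatory predecessor, the earliest "assemble the sensor array" can sit is position 1+1 = 2, and placing just that one first achieves it.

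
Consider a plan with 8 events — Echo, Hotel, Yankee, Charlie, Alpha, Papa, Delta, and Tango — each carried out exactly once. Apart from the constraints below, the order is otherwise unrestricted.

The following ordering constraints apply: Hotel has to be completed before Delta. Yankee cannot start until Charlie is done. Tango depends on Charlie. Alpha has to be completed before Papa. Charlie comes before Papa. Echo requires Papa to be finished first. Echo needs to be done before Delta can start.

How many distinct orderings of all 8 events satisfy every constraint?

3 events have no prerequisites (Hotel, Charlie, Alpha), so any of them could come first.
Counting all ways to extend the partial order to a total order gives 328.

328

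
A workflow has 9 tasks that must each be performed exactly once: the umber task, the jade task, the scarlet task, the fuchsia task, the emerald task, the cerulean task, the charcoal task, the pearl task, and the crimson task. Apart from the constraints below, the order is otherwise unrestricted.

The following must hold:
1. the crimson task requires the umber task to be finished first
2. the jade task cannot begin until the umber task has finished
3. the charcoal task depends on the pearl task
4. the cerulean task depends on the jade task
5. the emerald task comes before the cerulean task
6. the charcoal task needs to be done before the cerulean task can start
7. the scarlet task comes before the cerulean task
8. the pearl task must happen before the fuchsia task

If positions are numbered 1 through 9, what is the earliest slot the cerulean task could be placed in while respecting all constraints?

7

Working backwards through the constraints from the cerulean task, its full set of required predecessors is the umber task, the jade task, the scarlet task, the emerald task, the charcoal task, the pearl task — 6 of them.
With 6 mandatory predecessors, the earliest the cerulean task can sit is position 6+1 = 7, and placing just those 6 first achieves it.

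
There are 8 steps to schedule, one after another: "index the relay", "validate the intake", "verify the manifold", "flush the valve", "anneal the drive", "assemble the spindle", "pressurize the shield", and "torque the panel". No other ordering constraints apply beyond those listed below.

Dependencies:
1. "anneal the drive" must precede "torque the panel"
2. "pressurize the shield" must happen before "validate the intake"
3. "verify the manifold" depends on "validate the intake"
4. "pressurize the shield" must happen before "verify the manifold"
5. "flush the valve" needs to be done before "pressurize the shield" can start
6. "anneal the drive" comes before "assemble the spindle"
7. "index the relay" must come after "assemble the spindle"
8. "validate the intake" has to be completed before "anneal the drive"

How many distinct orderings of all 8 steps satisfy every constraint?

15

Only "flush the valve" has no prerequisites, so it must go first.
Counting all ways to extend the partial order to a total order gives 15.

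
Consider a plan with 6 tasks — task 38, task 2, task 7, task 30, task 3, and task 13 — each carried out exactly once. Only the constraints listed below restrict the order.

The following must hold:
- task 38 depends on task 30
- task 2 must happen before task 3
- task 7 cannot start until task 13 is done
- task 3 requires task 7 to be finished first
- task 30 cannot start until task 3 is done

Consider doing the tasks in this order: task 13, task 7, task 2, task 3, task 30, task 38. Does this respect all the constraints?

Yes

Every stated constraint is respected: task 7 sits at position 2, ahead of task 3 at position 4, and each of the other listed pairs likewise has the predecessor earlier in the sequence.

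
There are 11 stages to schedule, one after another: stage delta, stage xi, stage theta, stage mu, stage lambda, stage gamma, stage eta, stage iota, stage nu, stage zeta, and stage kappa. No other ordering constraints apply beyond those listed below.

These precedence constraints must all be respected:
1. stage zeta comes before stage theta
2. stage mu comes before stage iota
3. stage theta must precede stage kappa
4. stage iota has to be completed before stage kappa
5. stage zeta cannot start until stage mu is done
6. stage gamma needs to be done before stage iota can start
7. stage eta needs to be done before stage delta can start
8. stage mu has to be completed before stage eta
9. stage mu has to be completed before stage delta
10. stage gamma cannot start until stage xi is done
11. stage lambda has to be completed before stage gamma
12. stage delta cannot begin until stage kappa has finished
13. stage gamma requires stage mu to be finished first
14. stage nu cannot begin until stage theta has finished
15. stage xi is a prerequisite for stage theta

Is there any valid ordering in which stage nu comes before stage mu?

The constraints give a chain stage mu → stage zeta → stage theta → stage nu, which forces stage mu before stage nu.
So no valid ordering can have stage nu before stage mu.

No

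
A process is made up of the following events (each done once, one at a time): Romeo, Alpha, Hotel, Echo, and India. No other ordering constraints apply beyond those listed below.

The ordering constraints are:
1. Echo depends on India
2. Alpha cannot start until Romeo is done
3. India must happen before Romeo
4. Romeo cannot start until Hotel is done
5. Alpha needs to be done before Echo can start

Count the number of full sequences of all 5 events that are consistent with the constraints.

2

2 events have no prerequisites (Hotel, India), so any of them could come first.
Systematically extending each partial ordering one event at a time and counting, there are 2 complete orderings.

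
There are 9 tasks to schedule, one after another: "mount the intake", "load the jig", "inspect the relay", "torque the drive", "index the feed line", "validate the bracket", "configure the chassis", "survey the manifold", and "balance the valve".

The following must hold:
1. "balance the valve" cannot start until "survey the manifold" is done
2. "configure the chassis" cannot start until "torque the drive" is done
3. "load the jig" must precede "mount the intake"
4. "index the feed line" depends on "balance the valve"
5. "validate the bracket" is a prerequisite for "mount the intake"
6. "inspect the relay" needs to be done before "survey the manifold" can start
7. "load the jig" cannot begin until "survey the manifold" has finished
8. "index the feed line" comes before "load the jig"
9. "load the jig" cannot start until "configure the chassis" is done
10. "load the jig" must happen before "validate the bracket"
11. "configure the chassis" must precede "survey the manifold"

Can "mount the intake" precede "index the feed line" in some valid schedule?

No

There is a dependency chain "index the feed line" → "load the jig" → "mount the intake", so "mount the intake" always comes after "index the feed line".
Hence "mount the intake" can never be scheduled before "index the feed line".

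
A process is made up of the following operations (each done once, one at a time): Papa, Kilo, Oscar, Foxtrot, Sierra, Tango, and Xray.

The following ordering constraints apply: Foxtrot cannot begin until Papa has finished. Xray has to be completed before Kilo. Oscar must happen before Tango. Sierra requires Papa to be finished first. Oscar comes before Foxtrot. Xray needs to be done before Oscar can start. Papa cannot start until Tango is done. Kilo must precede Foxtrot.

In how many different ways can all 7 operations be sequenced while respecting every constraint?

Xray is the only operation with nothing required before it, so every ordering starts there.
Enumerating by repeatedly choosing an available operation (one whose prerequisites are all placed) gives 9 distinct complete orderings.

9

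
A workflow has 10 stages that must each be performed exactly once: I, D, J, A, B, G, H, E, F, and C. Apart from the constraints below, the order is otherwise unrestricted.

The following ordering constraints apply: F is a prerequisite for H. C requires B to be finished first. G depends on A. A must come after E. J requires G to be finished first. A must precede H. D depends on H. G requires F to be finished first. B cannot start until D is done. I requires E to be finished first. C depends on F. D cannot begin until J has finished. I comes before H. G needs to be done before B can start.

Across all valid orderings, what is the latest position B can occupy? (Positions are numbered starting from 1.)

Following the constraints forward from B, its only required successor is C.
So at least 1 stage follows B, putting B no later than position 9. That position is achievable by scheduling everything else first.

9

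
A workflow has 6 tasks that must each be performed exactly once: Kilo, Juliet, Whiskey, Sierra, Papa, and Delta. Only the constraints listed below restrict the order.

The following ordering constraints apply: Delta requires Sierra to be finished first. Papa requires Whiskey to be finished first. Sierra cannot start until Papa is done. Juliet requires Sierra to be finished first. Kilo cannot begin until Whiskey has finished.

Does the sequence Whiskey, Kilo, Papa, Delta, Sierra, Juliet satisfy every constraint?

In the proposed order, Delta appears before Sierra.
Since Sierra is required before Delta, the ordering is invalid.

No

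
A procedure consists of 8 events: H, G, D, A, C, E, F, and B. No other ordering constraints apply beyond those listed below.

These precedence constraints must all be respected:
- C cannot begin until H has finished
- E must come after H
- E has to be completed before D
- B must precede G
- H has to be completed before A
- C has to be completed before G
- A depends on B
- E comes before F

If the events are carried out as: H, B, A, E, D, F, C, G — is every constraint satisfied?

Going through the constraints one by one, each required predecessor appears earlier in the sequence than its dependent — e.g. B (position 2) is before G (position 8), as required.

Yes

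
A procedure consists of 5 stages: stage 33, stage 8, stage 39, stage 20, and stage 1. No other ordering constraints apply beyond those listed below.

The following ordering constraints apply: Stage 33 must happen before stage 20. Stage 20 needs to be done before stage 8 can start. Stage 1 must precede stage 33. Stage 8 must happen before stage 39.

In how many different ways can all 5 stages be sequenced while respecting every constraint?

Stage 1 is the only stage with nothing required before it, so every ordering starts there.
Every stage is then forced in turn, so only 1 complete ordering is consistent with the constraints.

1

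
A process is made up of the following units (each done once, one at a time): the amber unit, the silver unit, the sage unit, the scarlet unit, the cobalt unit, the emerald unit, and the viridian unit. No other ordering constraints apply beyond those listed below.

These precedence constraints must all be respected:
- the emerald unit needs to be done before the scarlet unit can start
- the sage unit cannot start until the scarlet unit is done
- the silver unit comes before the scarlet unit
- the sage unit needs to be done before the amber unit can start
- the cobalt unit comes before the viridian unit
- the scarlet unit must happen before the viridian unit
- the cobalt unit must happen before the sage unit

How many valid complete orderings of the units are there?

3 units have no prerequisites (the silver unit, the cobalt unit, the emerald unit), so any of them could come first.
Counting all ways to extend the partial order to a total order gives 24.

24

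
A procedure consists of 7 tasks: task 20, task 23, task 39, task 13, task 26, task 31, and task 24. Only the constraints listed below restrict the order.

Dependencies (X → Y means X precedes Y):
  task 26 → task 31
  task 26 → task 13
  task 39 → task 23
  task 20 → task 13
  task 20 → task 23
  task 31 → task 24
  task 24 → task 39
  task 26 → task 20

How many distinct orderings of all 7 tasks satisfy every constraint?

14

Task 26 is the only task with nothing required before it, so every ordering starts there.
Systematically extending each partial ordering one task at a time and counting, there are 14 complete orderings.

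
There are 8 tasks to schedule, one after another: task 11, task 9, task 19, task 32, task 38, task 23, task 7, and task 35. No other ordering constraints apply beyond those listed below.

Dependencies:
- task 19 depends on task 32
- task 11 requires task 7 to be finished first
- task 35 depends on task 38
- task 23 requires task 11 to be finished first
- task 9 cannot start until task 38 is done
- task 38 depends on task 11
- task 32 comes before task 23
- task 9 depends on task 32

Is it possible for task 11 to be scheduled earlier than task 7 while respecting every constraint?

Following task 7 → task 11, task 7 must precede task 11 in every valid ordering.
So no valid ordering can have task 11 before task 7.

No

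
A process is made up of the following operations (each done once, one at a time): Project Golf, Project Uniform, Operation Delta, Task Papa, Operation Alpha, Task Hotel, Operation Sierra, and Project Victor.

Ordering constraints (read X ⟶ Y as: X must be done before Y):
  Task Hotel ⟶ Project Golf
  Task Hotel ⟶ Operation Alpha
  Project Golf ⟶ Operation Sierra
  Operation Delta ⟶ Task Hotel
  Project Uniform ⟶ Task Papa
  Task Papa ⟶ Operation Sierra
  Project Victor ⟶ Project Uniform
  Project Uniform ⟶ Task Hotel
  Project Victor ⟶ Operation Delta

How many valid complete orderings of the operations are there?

25

Project Victor is the only operation with nothing required before it, so every ordering starts there.
Systematically extending each partial ordering one operation at a time and counting, there are 25 complete orderings.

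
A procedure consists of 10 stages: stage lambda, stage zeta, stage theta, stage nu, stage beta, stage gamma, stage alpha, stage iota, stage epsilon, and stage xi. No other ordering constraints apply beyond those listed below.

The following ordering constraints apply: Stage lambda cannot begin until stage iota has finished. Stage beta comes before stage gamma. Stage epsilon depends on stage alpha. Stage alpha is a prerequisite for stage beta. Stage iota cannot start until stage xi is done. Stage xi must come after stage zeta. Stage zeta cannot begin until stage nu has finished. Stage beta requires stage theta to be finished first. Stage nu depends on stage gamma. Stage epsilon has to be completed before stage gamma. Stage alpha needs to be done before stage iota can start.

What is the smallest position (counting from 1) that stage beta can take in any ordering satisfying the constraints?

Every stage that must precede stage beta has to come before it. Tracing all chains that end at stage beta, those stages are: stage theta, stage alpha — 2 in total.
With 2 mandatory predecessors, the earliest stage beta can sit is position 2+1 = 3, and placing just those 2 first achieves it.

3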